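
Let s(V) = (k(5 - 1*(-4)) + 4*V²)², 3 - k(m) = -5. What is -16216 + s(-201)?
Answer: 26118422328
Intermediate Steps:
k(m) = 8 (k(m) = 3 - 1*(-5) = 3 + 5 = 8)
s(V) = (8 + 4*V²)²
-16216 + s(-201) = -16216 + 16*(2 + (-201)²)² = -16216 + 16*(2 + 40401)² = -16216 + 16*40403² = -16216 + 16*1632402409 = -16216 + 26118438544 = 26118422328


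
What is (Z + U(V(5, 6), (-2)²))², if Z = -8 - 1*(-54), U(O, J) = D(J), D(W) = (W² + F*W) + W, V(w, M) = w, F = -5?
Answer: 2116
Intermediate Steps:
D(W) = W² - 4*W (D(W) = (W² - 5*W) + W = W² - 4*W)
U(O, J) = J*(-4 + J)
Z = 46 (Z = -8 + 54 = 46)
(Z + U(V(5, 6), (-2)²))² = (46 + (-2)²*(-4 + (-2)²))² = (46 + 4*(-4 + 4))² = (46 + 4*0)² = (46 + 0)² = 46² = 2116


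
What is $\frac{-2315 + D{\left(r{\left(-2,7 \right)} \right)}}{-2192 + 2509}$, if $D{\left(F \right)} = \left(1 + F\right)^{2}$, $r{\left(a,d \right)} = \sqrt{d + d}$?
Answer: $- \frac{2300}{317} + \frac{2 \sqrt{14}}{317} \approx -7.2319$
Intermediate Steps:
$r{\left(a,d \right)} = \sqrt{2} \sqrt{d}$ ($r{\left(a,d \right)} = \sqrt{2 d} = \sqrt{2} \sqrt{d}$)
$\frac{-2315 + D{\left(r{\left(-2,7 \right)} \right)}}{-2192 + 2509} = \frac{-2315 + \left(1 + \sqrt{2} \sqrt{7}\right)^{2}}{-2192 + 2509} = \frac{-2315 + \left(1 + \sqrt{14}\right)^{2}}{317} = \left(-2315 + \left(1 + \sqrt{14}\right)^{2}\right) \frac{1}{317} = - \frac{2315}{317} + \frac{\left(1 + \sqrt{14}\right)^{2}}{317}$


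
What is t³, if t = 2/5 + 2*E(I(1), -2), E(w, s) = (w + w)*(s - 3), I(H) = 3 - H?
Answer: -7762392/125 ≈ -62099.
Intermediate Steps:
E(w, s) = 2*w*(-3 + s) (E(w, s) = (2*w)*(-3 + s) = 2*w*(-3 + s))
t = -198/5 (t = 2/5 + 2*(2*(3 - 1*1)*(-3 - 2)) = 2*(⅕) + 2*(2*(3 - 1)*(-5)) = ⅖ + 2*(2*2*(-5)) = ⅖ + 2*(-20) = ⅖ - 40 = -198/5 ≈ -39.600)
t³ = (-198/5)³ = -7762392/125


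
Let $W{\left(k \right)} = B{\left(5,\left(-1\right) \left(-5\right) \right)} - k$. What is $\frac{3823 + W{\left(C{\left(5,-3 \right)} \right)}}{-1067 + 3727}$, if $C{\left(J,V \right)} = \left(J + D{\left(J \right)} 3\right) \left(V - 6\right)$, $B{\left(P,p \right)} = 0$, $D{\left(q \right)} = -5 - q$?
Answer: $\frac{257}{190} \approx 1.3526$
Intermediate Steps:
$C{\left(J,V \right)} = \left(-15 - 2 J\right) \left(-6 + V\right)$ ($C{\left(J,V \right)} = \left(J + \left(-5 - J\right) 3\right) \left(V - 6\right) = \left(J - \left(15 + 3 J\right)\right) \left(-6 + V\right) = \left(-15 - 2 J\right) \left(-6 + V\right)$)
$W{\left(k \right)} = - k$ ($W{\left(k \right)} = 0 - k = - k$)
$\frac{3823 + W{\left(C{\left(5,-3 \right)} \right)}}{-1067 + 3727} = \frac{3823 - \left(90 - -45 + 12 \cdot 5 - 10 \left(-3\right)\right)}{-1067 + 3727} = \frac{3823 - \left(90 + 45 + 60 + 30\right)}{2660} = \left(3823 - 225\right) \frac{1}{2660} = 3598 \cdot \frac{1}{2660} = \frac{257}{190}$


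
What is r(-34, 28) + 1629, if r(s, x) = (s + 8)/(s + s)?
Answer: 55399/34 ≈ 1629.4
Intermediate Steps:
r(s, x) = (8 + s)/(2*s) (r(s, x) = (8 + s)/((2*s)) = (8 + s)*(1/(2*s)) = (8 + s)/(2*s))
r(-34, 28) + 1629 = (½)*(8 - 34)/(-34) + 1629 = (½)*(-1/34)*(-26) + 1629 = 13/34 + 1629 = 55399/34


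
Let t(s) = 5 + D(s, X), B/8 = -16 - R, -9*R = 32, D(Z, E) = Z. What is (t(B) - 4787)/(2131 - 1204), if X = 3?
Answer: -43934/8343 ≈ -5.2660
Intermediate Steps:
R = -32/9 (R = -1/9*32 = -32/9 ≈ -3.5556)
B = -896/9 (B = 8*(-16 - 1*(-32/9)) = 8*(-16 + 32/9) = 8*(-112/9) = -896/9 ≈ -99.556)
t(s) = 5 + s
(t(B) - 4787)/(2131 - 1204) = ((5 - 896/9) - 4787)/(2131 - 1204) = (-851/9 - 4787)/927 = -43934/9*1/927 = -43934/8343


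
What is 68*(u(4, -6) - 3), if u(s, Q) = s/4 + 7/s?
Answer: -17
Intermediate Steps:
u(s, Q) = 7/s + s/4 (u(s, Q) = s*(1/4) + 7/s = s/4 + 7/s = 7/s + s/4)
68*(u(4, -6) - 3) = 68*((7/4 + (1/4)*4) - 3) = 68*((7*(1/4) + 1) - 3) = 68*((7/4 + 1) - 3) = 68*(11/4 - 3) = 68*(-1/4) = -17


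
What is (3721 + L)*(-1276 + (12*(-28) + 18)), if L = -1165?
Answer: -4074264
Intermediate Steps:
(3721 + L)*(-1276 + (12*(-28) + 18)) = (3721 - 1165)*(-1276 + (12*(-28) + 18)) = 2556*(-1276 + (-336 + 18)) = 2556*(-1276 - 318) = 2556*(-1594) = -4074264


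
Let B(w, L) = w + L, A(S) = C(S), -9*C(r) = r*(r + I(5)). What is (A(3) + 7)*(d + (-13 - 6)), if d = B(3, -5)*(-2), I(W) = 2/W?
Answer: -88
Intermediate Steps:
C(r) = -r*(⅖ + r)/9 (C(r) = -r*(r + 2/5)/9 = -r*(r + 2*(⅕))/9 = -r*(r + ⅖)/9 = -r*(⅖ + r)/9)
A(S) = -S*(2 + 5*S)/45
B(w, L) = L + w
d = 4 (d = (-5 + 3)*(-2) = -2*(-2) = 4)
(A(3) + 7)*(d + (-13 - 6)) = (-1/45*3*(2 + 5*3) + 7)*(4 + (-13 - 6)) = (-1/45*3*(2 + 15) + 7)*(4 - 19) = (-1/45*3*17 + 7)*(-15) = (-17/15 + 7)*(-15) = (88/15)*(-15) = -88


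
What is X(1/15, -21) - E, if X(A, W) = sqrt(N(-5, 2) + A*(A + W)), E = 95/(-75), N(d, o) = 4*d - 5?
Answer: 19/15 + I*sqrt(5939)/15 ≈ 1.2667 + 5.1377*I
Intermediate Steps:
N(d, o) = -5 + 4*d
E = -19/15 (E = 95*(-1/75) = -19/15 ≈ -1.2667)
X(A, W) = sqrt(-25 + A*(A + W)) (X(A, W) = sqrt((-5 + 4*(-5)) + A*(A + W)) = sqrt((-5 - 20) + A*(A + W)) = sqrt(-25 + A*(A + W)))
X(1/15, -21) - E = sqrt(-25 + (1/15)**2 - 21/15) - 1*(-19/15) = sqrt(-25 + (1/15)**2 + (1/15)*(-21)) + 19/15 = sqrt(-25 + 1/225 - 7/5) + 19/15 = sqrt(-5939/225) + 19/15 = I*sqrt(5939)/15 + 19/15 = 19/15 + I*sqrt(5939)/15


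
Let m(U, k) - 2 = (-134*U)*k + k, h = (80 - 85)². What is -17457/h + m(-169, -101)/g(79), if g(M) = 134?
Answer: -59522863/3350 ≈ -17768.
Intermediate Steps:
h = 25 (h = (-5)² = 25)
m(U, k) = 2 + k - 134*U*k (m(U, k) = 2 + ((-134*U)*k + k) = 2 + (-134*U*k + k) = 2 + (k - 134*U*k) = 2 + k - 134*U*k)
-17457/h + m(-169, -101)/g(79) = -17457/25 + (2 - 101 - 134*(-169)*(-101))/134 = -17457*1/25 + (2 - 101 - 2287246)*(1/134) = -17457/25 - 2287345*1/134 = -17457/25 - 2287345/134 = -59522863/3350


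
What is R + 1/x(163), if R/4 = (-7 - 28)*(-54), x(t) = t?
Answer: 1232281/163 ≈ 7560.0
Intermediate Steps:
R = 7560 (R = 4*((-7 - 28)*(-54)) = 4*(-35*(-54)) = 4*1890 = 7560)
R + 1/x(163) = 7560 + 1/163 = 1232281/163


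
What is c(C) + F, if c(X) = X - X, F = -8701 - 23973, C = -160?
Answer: -32674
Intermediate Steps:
F = -32674
c(X) = 0
c(C) + F = 0 - 32674 = -32674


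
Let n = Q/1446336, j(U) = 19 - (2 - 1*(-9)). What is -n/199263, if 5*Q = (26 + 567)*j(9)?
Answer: -593/180125781480 ≈ -3.2921e-9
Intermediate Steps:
j(U) = 8 (j(U) = 19 - (2 + 9) = 19 - 1*11 = 19 - 11 = 8)
Q = 4744/5 (Q = ((26 + 567)*8)/5 = (593*8)/5 = (⅕)*4744 = 4744/5 ≈ 948.80)
n = 593/903960 (n = (4744/5)/1446336 = (4744/5)*(1/1446336) = 593/903960 ≈ 0.00065600)
-n/199263 = -593/(903960*199263) = -1*593/180125781480 = -593/180125781480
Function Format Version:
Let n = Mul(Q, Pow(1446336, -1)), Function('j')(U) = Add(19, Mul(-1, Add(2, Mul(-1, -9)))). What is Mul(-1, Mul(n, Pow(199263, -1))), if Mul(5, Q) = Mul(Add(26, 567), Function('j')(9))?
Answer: Rational(-593, 180125781480) ≈ -3.2921e-9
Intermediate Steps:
Function('j')(U) = 8 (Function('j')(U) = Add(19, Mul(-1, Add(2, 9))) = Add(19, Mul(-1, 11)) = Add(19, -11) = 8)
Q = Rational(4744, 5) (Q = Mul(Rational(1, 5), Mul(Add(26, 567), 8)) = Mul(Rational(1, 5), Mul(593, 8)) = Mul(Rational(1, 5), 4744) = Rational(4744, 5) ≈ 948.80)
n = Rational(593, 903960) (n = Mul(Rational(4744, 5), Pow(1446336, -1)) = Mul(Rational(4744, 5), Rational(1, 1446336)) = Rational(593, 903960) ≈ 0.00065600)
Mul(-1, Mul(n, Pow(199263, -1))) = Mul(-1, Mul(Rational(593, 903960), Pow(199263, -1))) = Mul(-1, Mul(Rational(593, 903960), Rational(1, 199263))) = Mul(-1, Rational(593, 180125781480)) = Rational(-593, 180125781480)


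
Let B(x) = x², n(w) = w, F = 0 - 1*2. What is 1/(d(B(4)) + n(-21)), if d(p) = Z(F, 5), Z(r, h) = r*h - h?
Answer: -1/36 ≈ -0.027778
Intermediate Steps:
F = -2 (F = 0 - 2 = -2)
Z(r, h) = -h + h*r (Z(r, h) = h*r - h = -h + h*r)
d(p) = -15 (d(p) = 5*(-1 - 2) = 5*(-3) = -15)
1/(d(B(4)) + n(-21)) = 1/(-15 - 21) = 1/(-36) = -1/36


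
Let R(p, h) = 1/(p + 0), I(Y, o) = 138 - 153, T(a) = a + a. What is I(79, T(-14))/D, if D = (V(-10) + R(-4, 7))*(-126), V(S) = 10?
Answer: 10/819 ≈ 0.012210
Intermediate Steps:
T(a) = 2*a
I(Y, o) = -15
R(p, h) = 1/p
D = -2457/2 (D = (10 + 1/(-4))*(-126) = (10 - 1/4)*(-126) = (39/4)*(-126) = -2457/2 ≈ -1228.5)
I(79, T(-14))/D = -15/(-2457/2) = -15*(-2/2457) = 10/819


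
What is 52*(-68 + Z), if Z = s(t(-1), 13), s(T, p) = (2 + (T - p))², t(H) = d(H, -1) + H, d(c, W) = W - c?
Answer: 3952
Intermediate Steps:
t(H) = -1 (t(H) = (-1 - H) + H = -1)
s(T, p) = (2 + T - p)²
Z = 144 (Z = (2 - 1 - 1*13)² = (2 - 1 - 13)² = (-12)² = 144)
52*(-68 + Z) = 52*(-68 + 144) = 52*76 = 3952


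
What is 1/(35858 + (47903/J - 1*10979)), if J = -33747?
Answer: 33747/839543710 ≈ 4.0197e-5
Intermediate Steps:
1/(35858 + (47903/J - 1*10979)) = 1/(35858 + (47903/(-33747) - 1*10979)) = 1/(35858 + (47903*(-1/33747) - 10979)) = 1/(35858 + (-47903/33747 - 10979)) = 1/(35858 - 370556216/33747) = 1/(839543710/33747) = 33747/839543710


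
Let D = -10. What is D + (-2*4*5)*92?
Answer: -3690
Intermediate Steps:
D + (-2*4*5)*92 = -10 + (-2*4*5)*92 = -10 - 8*5*92 = -10 - 40*92 = -10 - 3680 = -3690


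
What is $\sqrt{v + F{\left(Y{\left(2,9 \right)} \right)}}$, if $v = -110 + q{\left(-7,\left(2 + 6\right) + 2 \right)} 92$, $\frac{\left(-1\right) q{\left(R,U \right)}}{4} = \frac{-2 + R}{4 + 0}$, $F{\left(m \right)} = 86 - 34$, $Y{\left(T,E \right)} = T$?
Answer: $\sqrt{770} \approx 27.749$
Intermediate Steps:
$F{\left(m \right)} = 52$ ($F{\left(m \right)} = 86 - 34 = 52$)
$q{\left(R,U \right)} = 2 - R$ ($q{\left(R,U \right)} = - 4 \frac{-2 + R}{4 + 0} = - 4 \frac{-2 + R}{4} = - 4 \left(-2 + R\right) \frac{1}{4} = - 4 \left(- \frac{1}{2} + \frac{R}{4}\right) = 2 - R$)
$v = 718$ ($v = -110 + \left(2 - -7\right) 92 = -110 + \left(2 + 7\right) 92 = -110 + 9 \cdot 92 = -110 + 828 = 718$)
$\sqrt{v + F{\left(Y{\left(2,9 \right)} \right)}} = \sqrt{718 + 52} = \sqrt{770}$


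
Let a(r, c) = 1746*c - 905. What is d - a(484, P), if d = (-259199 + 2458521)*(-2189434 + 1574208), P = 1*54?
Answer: -1353080170151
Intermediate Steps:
P = 54
a(r, c) = -905 + 1746*c
d = -1353080076772 (d = 2199322*(-615226) = -1353080076772)
d - a(484, P) = -1353080076772 - (-905 + 1746*54) = -1353080076772 - (-905 + 94284) = -1353080076772 - 1*93379 = -1353080076772 - 93379 = -1353080170151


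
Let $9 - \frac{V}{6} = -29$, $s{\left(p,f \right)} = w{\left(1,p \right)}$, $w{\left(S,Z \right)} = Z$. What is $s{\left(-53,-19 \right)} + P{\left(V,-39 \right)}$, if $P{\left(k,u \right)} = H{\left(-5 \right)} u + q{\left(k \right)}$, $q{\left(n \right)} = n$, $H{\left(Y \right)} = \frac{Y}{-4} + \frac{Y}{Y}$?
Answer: $\frac{349}{4} \approx 87.25$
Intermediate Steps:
$H{\left(Y \right)} = 1 - \frac{Y}{4}$ ($H{\left(Y \right)} = Y \left(- \frac{1}{4}\right) + 1 = - \frac{Y}{4} + 1 = 1 - \frac{Y}{4}$)
$s{\left(p,f \right)} = p$
$V = 228$ ($V = 54 - -174 = 54 + 174 = 228$)
$P{\left(k,u \right)} = k + \frac{9 u}{4}$ ($P{\left(k,u \right)} = \left(1 - - \frac{5}{4}\right) u + k = \left(1 + \frac{5}{4}\right) u + k = \frac{9 u}{4} + k = k + \frac{9 u}{4}$)
$s{\left(-53,-19 \right)} + P{\left(V,-39 \right)} = -53 + \left(228 + \frac{9}{4} \left(-39\right)\right) = -53 + \left(228 - \frac{351}{4}\right) = -53 + \frac{561}{4} = \frac{349}{4}$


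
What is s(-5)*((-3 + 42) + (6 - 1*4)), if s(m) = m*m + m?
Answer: 820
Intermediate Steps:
s(m) = m + m**2 (s(m) = m**2 + m = m + m**2)
s(-5)*((-3 + 42) + (6 - 1*4)) = (-5*(1 - 5))*((-3 + 42) + (6 - 1*4)) = (-5*(-4))*(39 + (6 - 4)) = 20*(39 + 2) = 20*41 = 820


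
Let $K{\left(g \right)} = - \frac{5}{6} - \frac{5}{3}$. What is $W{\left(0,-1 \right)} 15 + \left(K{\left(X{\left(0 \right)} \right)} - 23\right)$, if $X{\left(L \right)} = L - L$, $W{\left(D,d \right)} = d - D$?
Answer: $- \frac{81}{2} \approx -40.5$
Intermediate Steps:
$X{\left(L \right)} = 0$
$K{\left(g \right)} = - \frac{5}{2}$ ($K{\left(g \right)} = \left(-5\right) \frac{1}{6} - \frac{5}{3} = - \frac{5}{6} - \frac{5}{3} = - \frac{5}{2}$)
$W{\left(0,-1 \right)} 15 + \left(K{\left(X{\left(0 \right)} \right)} - 23\right) = \left(-1 - 0\right) 15 - \frac{51}{2} = \left(-1 + 0\right) 15 - \frac{51}{2} = \left(-1\right) 15 - \frac{51}{2} = -15 - \frac{51}{2} = - \frac{81}{2}$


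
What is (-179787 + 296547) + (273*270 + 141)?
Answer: 190611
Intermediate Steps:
(-179787 + 296547) + (273*270 + 141) = 116760 + (73710 + 141) = 116760 + 73851 = 190611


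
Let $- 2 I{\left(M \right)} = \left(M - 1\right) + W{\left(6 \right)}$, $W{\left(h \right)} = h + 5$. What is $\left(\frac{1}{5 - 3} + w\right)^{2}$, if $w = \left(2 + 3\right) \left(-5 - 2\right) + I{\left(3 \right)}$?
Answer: $1681$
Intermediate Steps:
$W{\left(h \right)} = 5 + h$
$I{\left(M \right)} = -5 - \frac{M}{2}$ ($I{\left(M \right)} = - \frac{\left(M - 1\right) + \left(5 + 6\right)}{2} = - \frac{\left(-1 + M\right) + 11}{2} = - \frac{10 + M}{2} = -5 - \frac{M}{2}$)
$w = - \frac{83}{2}$ ($w = \left(2 + 3\right) \left(-5 - 2\right) - \frac{13}{2} = 5 \left(-7\right) - \frac{13}{2} = -35 - \frac{13}{2} = - \frac{83}{2} \approx -41.5$)
$\left(\frac{1}{5 - 3} + w\right)^{2} = \left(\frac{1}{5 - 3} - \frac{83}{2}\right)^{2} = \left(\frac{1}{2} - \frac{83}{2}\right)^{2} = \left(-41\right)^{2} = 1681$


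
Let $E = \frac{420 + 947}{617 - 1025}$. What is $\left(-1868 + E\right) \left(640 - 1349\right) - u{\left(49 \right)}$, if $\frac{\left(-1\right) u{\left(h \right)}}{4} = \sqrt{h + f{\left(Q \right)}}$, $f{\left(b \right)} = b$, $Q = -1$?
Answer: $\frac{541329299}{408} + 16 \sqrt{3} \approx 1.3268 \cdot 10^{6}$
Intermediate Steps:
$E = - \frac{1367}{408}$ ($E = \frac{1367}{-408} = 1367 \left(- \frac{1}{408}\right) = - \frac{1367}{408} \approx -3.3505$)
$u{\left(h \right)} = - 4 \sqrt{-1 + h}$ ($u{\left(h \right)} = - 4 \sqrt{h - 1} = - 4 \sqrt{-1 + h}$)
$\left(-1868 + E\right) \left(640 - 1349\right) - u{\left(49 \right)} = \left(-1868 - \frac{1367}{408}\right) \left(640 - 1349\right) - - 4 \sqrt{-1 + 49} = \left(- \frac{763511}{408}\right) \left(-709\right) - - 4 \sqrt{48} = \frac{541329299}{408} - - 4 \cdot 4 \sqrt{3} = \frac{541329299}{408} - - 16 \sqrt{3} = \frac{541329299}{408} + 16 \sqrt{3}$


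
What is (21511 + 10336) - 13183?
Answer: 18664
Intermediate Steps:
(21511 + 10336) - 13183 = 31847 - 13183 = 18664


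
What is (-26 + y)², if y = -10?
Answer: 1296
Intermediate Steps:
(-26 + y)² = (-26 - 10)² = (-36)² = 1296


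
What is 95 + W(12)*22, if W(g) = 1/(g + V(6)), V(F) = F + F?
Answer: 1151/12 ≈ 95.917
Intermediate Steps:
V(F) = 2*F
W(g) = 1/(12 + g) (W(g) = 1/(g + 2*6) = 1/(g + 12) = 1/(12 + g))
95 + W(12)*22 = 95 + 22/(12 + 12) = 95 + 22/24 = 95 + (1/24)*22 = 95 + 11/12 = 1151/12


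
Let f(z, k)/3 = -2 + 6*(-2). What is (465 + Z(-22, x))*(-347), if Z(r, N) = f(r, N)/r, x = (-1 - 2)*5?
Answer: -1782192/11 ≈ -1.6202e+5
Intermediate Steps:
f(z, k) = -42 (f(z, k) = 3*(-2 + 6*(-2)) = 3*(-2 - 12) = 3*(-14) = -42)
x = -15 (x = -3*5 = -15)
Z(r, N) = -42/r
(465 + Z(-22, x))*(-347) = (465 - 42/(-22))*(-347) = (465 - 42*(-1/22))*(-347) = (465 + 21/11)*(-347) = (5136/11)*(-347) = -1782192/11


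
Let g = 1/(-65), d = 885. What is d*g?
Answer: -177/13 ≈ -13.615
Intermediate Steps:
g = -1/65 ≈ -0.015385
d*g = 885*(-1/65) = -177/13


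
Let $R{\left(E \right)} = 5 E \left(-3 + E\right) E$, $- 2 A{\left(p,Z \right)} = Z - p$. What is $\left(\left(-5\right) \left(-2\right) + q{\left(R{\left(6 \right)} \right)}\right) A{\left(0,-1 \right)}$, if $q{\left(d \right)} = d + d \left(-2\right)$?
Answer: $-265$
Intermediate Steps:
$A{\left(p,Z \right)} = \frac{p}{2} - \frac{Z}{2}$ ($A{\left(p,Z \right)} = - \frac{Z - p}{2} = \frac{p}{2} - \frac{Z}{2}$)
$R{\left(E \right)} = 5 E^{2} \left(-3 + E\right)$ ($R{\left(E \right)} = 5 E E \left(-3 + E\right) = 5 E^{2} \left(-3 + E\right)$)
$q{\left(d \right)} = - d$ ($q{\left(d \right)} = d - 2 d = - d$)
$\left(\left(-5\right) \left(-2\right) + q{\left(R{\left(6 \right)} \right)}\right) A{\left(0,-1 \right)} = \left(\left(-5\right) \left(-2\right) - 5 \cdot 6^{2} \left(-3 + 6\right)\right) \left(\frac{1}{2} \cdot 0 - - \frac{1}{2}\right) = \left(10 - 5 \cdot 36 \cdot 3\right) \left(0 + \frac{1}{2}\right) = \left(10 - 540\right) \frac{1}{2} = \left(-530\right) \frac{1}{2} = -265$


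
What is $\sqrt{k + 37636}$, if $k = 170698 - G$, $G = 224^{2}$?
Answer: $\sqrt{158158} \approx 397.69$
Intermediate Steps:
$G = 50176$
$k = 120522$ ($k = 170698 - 50176 = 120522$)
$\sqrt{k + 37636} = \sqrt{120522 + 37636} = \sqrt{158158}$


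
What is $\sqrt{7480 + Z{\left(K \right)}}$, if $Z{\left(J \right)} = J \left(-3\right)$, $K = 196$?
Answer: $2 \sqrt{1723} \approx 83.018$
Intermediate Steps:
$Z{\left(J \right)} = - 3 J$
$\sqrt{7480 + Z{\left(K \right)}} = \sqrt{7480 - 588} = \sqrt{6892} = 2 \sqrt{1723}$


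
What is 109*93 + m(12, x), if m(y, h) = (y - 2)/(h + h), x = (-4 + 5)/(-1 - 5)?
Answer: 10107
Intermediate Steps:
x = -⅙ (x = 1/(-6) = 1*(-⅙) = -⅙ ≈ -0.16667)
m(y, h) = (-2 + y)/(2*h) (m(y, h) = (-2 + y)/((2*h)) = (-2 + y)*(1/(2*h)) = (-2 + y)/(2*h))
109*93 + m(12, x) = 109*93 + (-2 + 12)/(2*(-⅙)) = 10137 + (½)*(-6)*10 = 10137 - 30 = 10107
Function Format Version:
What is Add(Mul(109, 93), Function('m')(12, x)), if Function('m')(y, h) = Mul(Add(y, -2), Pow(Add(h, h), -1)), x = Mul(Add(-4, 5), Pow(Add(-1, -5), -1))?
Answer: 10107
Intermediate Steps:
x = Rational(-1, 6) (x = Mul(1, Pow(-6, -1)) = Mul(1, Rational(-1, 6)) = Rational(-1, 6) ≈ -0.16667)
Function('m')(y, h) = Mul(Rational(1, 2), Pow(h, -1), Add(-2, y)) (Function('m')(y, h) = Mul(Add(-2, y), Pow(Mul(2, h), -1)) = Mul(Add(-2, y), Mul(Rational(1, 2), Pow(h, -1))) = Mul(Rational(1, 2), Pow(h, -1), Add(-2, y)))
Add(Mul(109, 93), Function('m')(12, x)) = Add(Mul(109, 93), Mul(Rational(1, 2), Pow(Rational(-1, 6), -1), Add(-2, 12))) = Add(10137, Mul(Rational(1, 2), -6, 10)) = Add(10137, -30) = 10107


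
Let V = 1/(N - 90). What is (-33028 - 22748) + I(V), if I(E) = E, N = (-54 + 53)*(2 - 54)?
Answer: -2119489/38 ≈ -55776.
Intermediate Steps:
N = 52 (N = -1*(-52) = 52)
V = -1/38 (V = 1/(52 - 90) = 1/(-38) = -1/38 ≈ -0.026316)
(-33028 - 22748) + I(V) = (-33028 - 22748) - 1/38 = -55776 - 1/38 = -2119489/38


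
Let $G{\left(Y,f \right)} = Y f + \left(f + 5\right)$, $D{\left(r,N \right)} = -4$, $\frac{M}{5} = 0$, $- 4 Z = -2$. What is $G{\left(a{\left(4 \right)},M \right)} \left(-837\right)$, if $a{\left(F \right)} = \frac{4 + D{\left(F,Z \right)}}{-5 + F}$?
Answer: $-4185$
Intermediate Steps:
$Z = \frac{1}{2}$ ($Z = \left(- \frac{1}{4}\right) \left(-2\right) = \frac{1}{2} \approx 0.5$)
$M = 0$ ($M = 5 \cdot 0 = 0$)
$a{\left(F \right)} = 0$ ($a{\left(F \right)} = \frac{4 - 4}{-5 + F} = \frac{0}{-5 + F} = 0$)
$G{\left(Y,f \right)} = 5 + f + Y f$ ($G{\left(Y,f \right)} = Y f + \left(5 + f\right) = 5 + f + Y f$)
$G{\left(a{\left(4 \right)},M \right)} \left(-837\right) = \left(5 + 0 + 0 \cdot 0\right) \left(-837\right) = \left(5 + 0 + 0\right) \left(-837\right) = 5 \left(-837\right) = -4185$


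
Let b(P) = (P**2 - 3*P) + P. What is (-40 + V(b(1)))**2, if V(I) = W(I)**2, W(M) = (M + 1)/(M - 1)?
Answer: 1600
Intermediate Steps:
b(P) = P**2 - 2*P
W(M) = (1 + M)/(-1 + M)
V(I) = (1 + I)**2/(-1 + I)**2 (V(I) = ((1 + I)/(-1 + I))**2 = (1 + I)**2/(-1 + I)**2)
(-40 + V(b(1)))**2 = (-40 + (1 + 1*(-2 + 1))**2/(-1 + 1*(-2 + 1))**2)**2 = (-40 + (1 + 1*(-1))**2/(-1 + 1*(-1))**2)**2 = (-40 + (1 - 1)**2/(-1 - 1)**2)**2 = (-40 + 0**2/(-2)**2)**2 = (-40 + 0*(1/4))**2 = (-40 + 0)**2 = (-40)**2 = 1600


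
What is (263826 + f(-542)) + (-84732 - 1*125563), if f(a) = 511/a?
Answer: 29013291/542 ≈ 53530.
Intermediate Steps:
(263826 + f(-542)) + (-84732 - 1*125563) = (263826 + 511/(-542)) + (-84732 - 1*125563) = (263826 + 511*(-1/542)) + (-84732 - 125563) = (263826 - 511/542) - 210295 = 142993181/542 - 210295 = 29013291/542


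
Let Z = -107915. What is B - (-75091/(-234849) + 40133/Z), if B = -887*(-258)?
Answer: 5799812519570062/25343729835 ≈ 2.2885e+5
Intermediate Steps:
B = 228846
B - (-75091/(-234849) + 40133/Z) = 228846 - (-75091/(-234849) + 40133/(-107915)) = 228846 - (-75091*(-1/234849) + 40133*(-1/107915)) = 228846 - (75091/234849 - 40133/107915) = 228846 - 1*(-1321749652/25343729835) = 228846 + 1321749652/25343729835 = 5799812519570062/25343729835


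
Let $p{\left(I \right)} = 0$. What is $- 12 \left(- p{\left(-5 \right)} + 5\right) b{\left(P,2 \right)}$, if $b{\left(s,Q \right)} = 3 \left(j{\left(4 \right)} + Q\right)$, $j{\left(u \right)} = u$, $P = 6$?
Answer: $-1080$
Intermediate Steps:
$b{\left(s,Q \right)} = 12 + 3 Q$ ($b{\left(s,Q \right)} = 3 \left(4 + Q\right) = 12 + 3 Q$)
$- 12 \left(- p{\left(-5 \right)} + 5\right) b{\left(P,2 \right)} = - 12 \left(\left(-1\right) 0 + 5\right) \left(12 + 3 \cdot 2\right) = - 12 \left(0 + 5\right) \left(12 + 6\right) = \left(-12\right) 5 \cdot 18 = \left(-60\right) 18 = -1080$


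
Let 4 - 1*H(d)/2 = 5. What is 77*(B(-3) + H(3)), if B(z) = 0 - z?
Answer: 77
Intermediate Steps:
B(z) = -z
H(d) = -2 (H(d) = 8 - 2*5 = 8 - 10 = -2)
77*(B(-3) + H(3)) = 77*(-1*(-3) - 2) = 77*(3 - 2) = 77*1 = 77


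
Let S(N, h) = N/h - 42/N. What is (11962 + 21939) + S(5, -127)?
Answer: 21521776/635 ≈ 33893.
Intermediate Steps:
S(N, h) = -42/N + N/h
(11962 + 21939) + S(5, -127) = (11962 + 21939) + (-42/5 + 5/(-127)) = 33901 + (-42*⅕ + 5*(-1/127)) = 33901 + (-42/5 - 5/127) = 33901 - 5359/635 = 21521776/635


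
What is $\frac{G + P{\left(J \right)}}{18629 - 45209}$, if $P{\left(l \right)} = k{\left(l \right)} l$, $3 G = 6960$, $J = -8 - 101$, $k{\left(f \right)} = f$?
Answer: $- \frac{14201}{26580} \approx -0.53427$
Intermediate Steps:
$J = -109$
$G = 2320$ ($G = \frac{1}{3} \cdot 6960 = 2320$)
$P{\left(l \right)} = l^{2}$ ($P{\left(l \right)} = l l = l^{2}$)
$\frac{G + P{\left(J \right)}}{18629 - 45209} = \frac{2320 + \left(-109\right)^{2}}{18629 - 45209} = \frac{2320 + 11881}{-26580} = 14201 \left(- \frac{1}{26580}\right) = - \frac{14201}{26580}$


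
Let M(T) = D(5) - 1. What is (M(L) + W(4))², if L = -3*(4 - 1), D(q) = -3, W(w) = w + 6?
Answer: 36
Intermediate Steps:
W(w) = 6 + w
L = -9 (L = -3*3 = -9)
M(T) = -4 (M(T) = -3 - 1 = -4)
(M(L) + W(4))² = (-4 + (6 + 4))² = (-4 + 10)² = 6² = 36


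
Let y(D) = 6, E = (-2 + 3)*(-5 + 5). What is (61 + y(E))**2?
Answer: 4489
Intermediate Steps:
E = 0 (E = 1*0 = 0)
(61 + y(E))**2 = (61 + 6)**2 = 67**2 = 4489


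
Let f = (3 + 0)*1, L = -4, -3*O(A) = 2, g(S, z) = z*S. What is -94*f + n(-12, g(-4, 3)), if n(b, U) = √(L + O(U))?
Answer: -282 + I*√42/3 ≈ -282.0 + 2.1602*I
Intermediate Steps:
g(S, z) = S*z
O(A) = -⅔ (O(A) = -⅓*2 = -⅔)
f = 3 (f = 3*1 = 3)
n(b, U) = I*√42/3 (n(b, U) = √(-4 - ⅔) = √(-14/3) = I*√42/3)
-94*f + n(-12, g(-4, 3)) = -94*3 + I*√42/3 = -282 + I*√42/3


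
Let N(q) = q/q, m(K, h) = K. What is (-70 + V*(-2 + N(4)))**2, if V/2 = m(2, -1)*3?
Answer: 6724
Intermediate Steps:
V = 12 (V = 2*(2*3) = 2*6 = 12)
N(q) = 1
(-70 + V*(-2 + N(4)))**2 = (-70 + 12*(-2 + 1))**2 = (-70 + 12*(-1))**2 = (-70 - 12)**2 = (-82)**2 = 6724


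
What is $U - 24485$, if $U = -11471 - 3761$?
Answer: $-39717$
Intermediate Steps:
$U = -15232$
$U - 24485 = -15232 - 24485 = -39717$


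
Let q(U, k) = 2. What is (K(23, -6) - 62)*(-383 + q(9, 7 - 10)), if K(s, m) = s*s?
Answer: -177927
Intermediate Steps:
K(s, m) = s²
(K(23, -6) - 62)*(-383 + q(9, 7 - 10)) = (23² - 62)*(-383 + 2) = (529 - 62)*(-381) = 467*(-381) = -177927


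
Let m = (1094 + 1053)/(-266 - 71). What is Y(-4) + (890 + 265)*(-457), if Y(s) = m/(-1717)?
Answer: -305420636068/578629 ≈ -5.2784e+5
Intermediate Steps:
m = -2147/337 (m = 2147/(-337) = 2147*(-1/337) = -2147/337 ≈ -6.3709)
Y(s) = 2147/578629 (Y(s) = -2147/337/(-1717) = -2147/337*(-1/1717) = 2147/578629)
Y(-4) + (890 + 265)*(-457) = 2147/578629 + (890 + 265)*(-457) = 2147/578629 + 1155*(-457) = 2147/578629 - 527835 = -305420636068/578629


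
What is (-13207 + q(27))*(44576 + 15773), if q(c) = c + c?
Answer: -793770397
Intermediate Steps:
q(c) = 2*c
(-13207 + q(27))*(44576 + 15773) = (-13207 + 2*27)*(44576 + 15773) = (-13207 + 54)*60349 = -13153*60349 = -793770397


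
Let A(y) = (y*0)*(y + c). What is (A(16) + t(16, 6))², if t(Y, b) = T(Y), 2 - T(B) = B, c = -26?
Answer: 196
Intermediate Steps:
T(B) = 2 - B
t(Y, b) = 2 - Y
A(y) = 0 (A(y) = (y*0)*(y - 26) = 0*(-26 + y) = 0)
(A(16) + t(16, 6))² = (0 + (2 - 1*16))² = (0 + (2 - 16))² = (0 - 14)² = (-14)² = 196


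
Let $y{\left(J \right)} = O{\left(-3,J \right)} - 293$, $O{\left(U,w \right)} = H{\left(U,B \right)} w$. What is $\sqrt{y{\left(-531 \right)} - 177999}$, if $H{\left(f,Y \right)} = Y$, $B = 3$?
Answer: $i \sqrt{179885} \approx 424.13 i$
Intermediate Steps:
$O{\left(U,w \right)} = 3 w$
$y{\left(J \right)} = -293 + 3 J$ ($y{\left(J \right)} = 3 J - 293 = -293 + 3 J$)
$\sqrt{y{\left(-531 \right)} - 177999} = \sqrt{\left(-293 + 3 \left(-531\right)\right) - 177999} = \sqrt{\left(-293 - 1593\right) - 177999} = \sqrt{-1886 - 177999} = \sqrt{-179885} = i \sqrt{179885}$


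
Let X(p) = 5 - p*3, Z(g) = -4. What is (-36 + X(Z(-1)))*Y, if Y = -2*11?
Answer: 418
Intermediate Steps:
X(p) = 5 - 3*p
Y = -22
(-36 + X(Z(-1)))*Y = (-36 + (5 - 3*(-4)))*(-22) = (-36 + (5 + 12))*(-22) = (-36 + 17)*(-22) = -19*(-22) = 418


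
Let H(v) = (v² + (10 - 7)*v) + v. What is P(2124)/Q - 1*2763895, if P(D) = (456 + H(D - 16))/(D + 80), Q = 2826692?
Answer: -2152393307854601/778753646 ≈ -2.7639e+6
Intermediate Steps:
H(v) = v² + 4*v (H(v) = (v² + 3*v) + v = v² + 4*v)
P(D) = (456 + (-16 + D)*(-12 + D))/(80 + D) (P(D) = (456 + (D - 16)*(4 + (D - 16)))/(D + 80) = (456 + (-16 + D)*(4 + (-16 + D)))/(80 + D) = (456 + (-16 + D)*(-12 + D))/(80 + D))
P(2124)/Q - 1*2763895 = ((456 + (-16 + 2124)*(-12 + 2124))/(80 + 2124))/2826692 - 1*2763895 = ((456 + 2108*2112)/2204)*(1/2826692) - 2763895 = ((456 + 4452096)/2204)*(1/2826692) - 2763895 = ((1/2204)*4452552)*(1/2826692) - 2763895 = (1113138/551)*(1/2826692) - 2763895 = 556569/778753646 - 2763895 = -2152393307854601/778753646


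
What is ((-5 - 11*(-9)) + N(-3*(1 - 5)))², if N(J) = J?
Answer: 11236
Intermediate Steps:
((-5 - 11*(-9)) + N(-3*(1 - 5)))² = ((-5 - 11*(-9)) - 3*(1 - 5))² = ((-5 + 99) - 3*(-4))² = (94 + 12)² = 106² = 11236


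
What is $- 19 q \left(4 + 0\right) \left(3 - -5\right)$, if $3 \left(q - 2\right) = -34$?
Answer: $\frac{17024}{3} \approx 5674.7$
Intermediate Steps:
$q = - \frac{28}{3}$ ($q = 2 + \frac{1}{3} \left(-34\right) = 2 - \frac{34}{3} = - \frac{28}{3} \approx -9.3333$)
$- 19 q \left(4 + 0\right) \left(3 - -5\right) = \left(-19\right) \left(- \frac{28}{3}\right) \left(4 + 0\right) \left(3 - -5\right) = \frac{532 \cdot 4 \left(3 + 5\right)}{3} = \frac{532 \cdot 4 \cdot 8}{3} = \frac{532}{3} \cdot 32 = \frac{17024}{3}$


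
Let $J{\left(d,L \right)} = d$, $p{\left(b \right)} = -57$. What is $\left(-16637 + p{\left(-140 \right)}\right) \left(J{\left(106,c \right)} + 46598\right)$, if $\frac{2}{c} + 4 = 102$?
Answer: $-779676576$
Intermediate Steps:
$c = \frac{1}{49}$ ($c = \frac{2}{-4 + 102} = \frac{2}{98} = 2 \cdot \frac{1}{98} = \frac{1}{49} \approx 0.020408$)
$\left(-16637 + p{\left(-140 \right)}\right) \left(J{\left(106,c \right)} + 46598\right) = \left(-16637 - 57\right) \left(106 + 46598\right) = \left(-16694\right) 46704 = -779676576$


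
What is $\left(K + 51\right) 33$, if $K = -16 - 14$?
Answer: $693$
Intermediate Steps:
$K = -30$ ($K = -16 - 14 = -30$)
$\left(K + 51\right) 33 = \left(-30 + 51\right) 33 = 21 \cdot 33 = 693$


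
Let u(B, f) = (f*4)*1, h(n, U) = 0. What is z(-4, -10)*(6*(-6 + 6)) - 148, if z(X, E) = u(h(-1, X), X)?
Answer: -148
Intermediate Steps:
u(B, f) = 4*f (u(B, f) = (4*f)*1 = 4*f)
z(X, E) = 4*X
z(-4, -10)*(6*(-6 + 6)) - 148 = (4*(-4))*(6*(-6 + 6)) - 148 = -96*0 - 148 = -16*0 - 148 = 0 - 148 = -148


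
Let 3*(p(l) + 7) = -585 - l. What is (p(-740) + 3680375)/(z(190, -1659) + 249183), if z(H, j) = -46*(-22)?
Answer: 11041259/750585 ≈ 14.710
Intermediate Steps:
p(l) = -202 - l/3 (p(l) = -7 + (-585 - l)/3 = -7 + (-195 - l/3) = -202 - l/3)
z(H, j) = 1012
(p(-740) + 3680375)/(z(190, -1659) + 249183) = ((-202 - ⅓*(-740)) + 3680375)/(1012 + 249183) = ((-202 + 740/3) + 3680375)/250195 = (134/3 + 3680375)*(1/250195) = (11041259/3)*(1/250195) = 11041259/750585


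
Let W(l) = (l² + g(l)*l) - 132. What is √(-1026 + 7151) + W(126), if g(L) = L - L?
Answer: 15744 + 35*√5 ≈ 15822.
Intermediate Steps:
g(L) = 0
W(l) = -132 + l² (W(l) = (l² + 0*l) - 132 = (l² + 0) - 132 = l² - 132 = -132 + l²)
√(-1026 + 7151) + W(126) = √(-1026 + 7151) + (-132 + 126²) = √6125 + (-132 + 15876) = 35*√5 + 15744 = 15744 + 35*√5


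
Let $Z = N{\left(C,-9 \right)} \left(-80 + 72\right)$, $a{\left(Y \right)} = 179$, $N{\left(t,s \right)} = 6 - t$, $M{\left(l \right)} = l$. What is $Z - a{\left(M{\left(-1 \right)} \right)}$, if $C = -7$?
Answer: $-283$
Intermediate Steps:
$Z = -104$ ($Z = \left(6 - -7\right) \left(-80 + 72\right) = \left(6 + 7\right) \left(-8\right) = 13 \left(-8\right) = -104$)
$Z - a{\left(M{\left(-1 \right)} \right)} = -104 - 179 = -283$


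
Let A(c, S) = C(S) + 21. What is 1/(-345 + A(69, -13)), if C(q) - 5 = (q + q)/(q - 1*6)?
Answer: -19/6035 ≈ -0.0031483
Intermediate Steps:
C(q) = 5 + 2*q/(-6 + q) (C(q) = 5 + (q + q)/(q - 1*6) = 5 + (2*q)/(q - 6) = 5 + (2*q)/(-6 + q) = 5 + 2*q/(-6 + q))
A(c, S) = 21 + (-30 + 7*S)/(-6 + S) (A(c, S) = (-30 + 7*S)/(-6 + S) + 21 = 21 + (-30 + 7*S)/(-6 + S))
1/(-345 + A(69, -13)) = 1/(-345 + 4*(-39 + 7*(-13))/(-6 - 13)) = 1/(-345 + 4*(-39 - 91)/(-19)) = 1/(-345 + 4*(-1/19)*(-130)) = 1/(-345 + 520/19) = 1/(-6035/19) = -19/6035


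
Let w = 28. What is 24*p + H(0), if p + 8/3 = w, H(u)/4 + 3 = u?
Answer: 596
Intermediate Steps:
H(u) = -12 + 4*u
p = 76/3 (p = -8/3 + 28 = 76/3 ≈ 25.333)
24*p + H(0) = 24*(76/3) + (-12 + 4*0) = 608 + (-12 + 0) = 608 - 12 = 596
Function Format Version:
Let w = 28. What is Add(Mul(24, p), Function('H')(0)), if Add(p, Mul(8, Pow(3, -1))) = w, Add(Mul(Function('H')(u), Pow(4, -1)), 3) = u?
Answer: 596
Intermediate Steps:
Function('H')(u) = Add(-12, Mul(4, u))
p = Rational(76, 3) (p = Add(Rational(-8, 3), 28) = Rational(76, 3) ≈ 25.333)
Add(Mul(24, p), Function('H')(0)) = Add(Mul(24, Rational(76, 3)), Add(-12, Mul(4, 0))) = Add(608, Add(-12, 0)) = Add(608, -12) = 596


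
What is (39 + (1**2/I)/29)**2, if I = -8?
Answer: 81848209/53824 ≈ 1520.7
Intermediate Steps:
(39 + (1**2/I)/29)**2 = (39 + (1**2/(-8))/29)**2 = (39 + (1*(-1/8))*(1/29))**2 = (39 - 1/8*1/29)**2 = (39 - 1/232)**2 = (9047/232)**2 = 81848209/53824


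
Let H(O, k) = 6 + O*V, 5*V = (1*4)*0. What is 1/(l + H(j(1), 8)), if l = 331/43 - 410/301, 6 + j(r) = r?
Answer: 301/3713 ≈ 0.081066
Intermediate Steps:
V = 0 (V = ((1*4)*0)/5 = (4*0)/5 = (⅕)*0 = 0)
j(r) = -6 + r
H(O, k) = 6 (H(O, k) = 6 + O*0 = 6 + 0 = 6)
l = 1907/301 (l = 331*(1/43) - 410*1/301 = 331/43 - 410/301 = 1907/301 ≈ 6.3355)
1/(l + H(j(1), 8)) = 1/(1907/301 + 6) = 1/(3713/301) = 301/3713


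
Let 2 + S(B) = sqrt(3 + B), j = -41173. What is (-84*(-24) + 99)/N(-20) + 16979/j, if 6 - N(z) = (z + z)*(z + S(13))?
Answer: -33067967/9799174 ≈ -3.3746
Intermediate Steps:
S(B) = -2 + sqrt(3 + B)
N(z) = 6 - 2*z*(2 + z) (N(z) = 6 - (z + z)*(z + (-2 + sqrt(3 + 13))) = 6 - 2*z*(z + (-2 + sqrt(16))) = 6 - 2*z*(z + (-2 + 4)) = 6 - 2*z*(z + 2) = 6 - 2*z*(2 + z))
(-84*(-24) + 99)/N(-20) + 16979/j = (-84*(-24) + 99)/(6 - 4*(-20) - 2*(-20)**2) + 16979/(-41173) = (2016 + 99)/(6 + 80 - 2*400) + 16979*(-1/41173) = 2115/(6 + 80 - 800) - 16979/41173 = 2115/(-714) - 16979/41173 = 2115*(-1/714) - 16979/41173 = -705/238 - 16979/41173 = -33067967/9799174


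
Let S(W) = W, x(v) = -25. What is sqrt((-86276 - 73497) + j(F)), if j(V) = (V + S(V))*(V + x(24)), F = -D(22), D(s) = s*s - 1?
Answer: sqrt(330955) ≈ 575.29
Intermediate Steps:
D(s) = -1 + s**2 (D(s) = s**2 - 1 = -1 + s**2)
F = -483 (F = -(-1 + 22**2) = -(-1 + 484) = -1*483 = -483)
j(V) = 2*V*(-25 + V) (j(V) = (V + V)*(V - 25) = (2*V)*(-25 + V) = 2*V*(-25 + V))
sqrt((-86276 - 73497) + j(F)) = sqrt((-86276 - 73497) + 2*(-483)*(-25 - 483)) = sqrt(-159773 + 2*(-483)*(-508)) = sqrt(-159773 + 490728) = sqrt(330955)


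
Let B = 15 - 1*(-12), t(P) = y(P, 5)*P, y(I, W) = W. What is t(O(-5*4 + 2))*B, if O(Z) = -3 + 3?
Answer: 0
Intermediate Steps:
O(Z) = 0
t(P) = 5*P
B = 27 (B = 15 + 12 = 27)
t(O(-5*4 + 2))*B = (5*0)*27 = 0*27 = 0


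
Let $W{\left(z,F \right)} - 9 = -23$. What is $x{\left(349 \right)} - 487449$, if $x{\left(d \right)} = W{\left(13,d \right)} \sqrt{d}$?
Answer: $-487449 - 14 \sqrt{349} \approx -4.8771 \cdot 10^{5}$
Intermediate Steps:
$W{\left(z,F \right)} = -14$ ($W{\left(z,F \right)} = 9 - 23 = -14$)
$x{\left(d \right)} = - 14 \sqrt{d}$
$x{\left(349 \right)} - 487449 = - 14 \sqrt{349} - 487449 = -487449 - 14 \sqrt{349}$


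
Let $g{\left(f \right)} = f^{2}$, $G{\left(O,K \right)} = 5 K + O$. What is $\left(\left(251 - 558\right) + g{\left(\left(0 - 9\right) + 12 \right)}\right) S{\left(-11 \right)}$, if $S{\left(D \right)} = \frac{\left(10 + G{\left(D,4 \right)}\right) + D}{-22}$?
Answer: $\frac{1192}{11} \approx 108.36$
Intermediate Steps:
$G{\left(O,K \right)} = O + 5 K$
$S{\left(D \right)} = - \frac{15}{11} - \frac{D}{11}$ ($S{\left(D \right)} = \frac{\left(10 + \left(D + 5 \cdot 4\right)\right) + D}{-22} = \left(\left(10 + \left(D + 20\right)\right) + D\right) \left(- \frac{1}{22}\right) = \left(\left(10 + \left(20 + D\right)\right) + D\right) \left(- \frac{1}{22}\right) = \left(\left(30 + D\right) + D\right) \left(- \frac{1}{22}\right) = \left(30 + 2 D\right) \left(- \frac{1}{22}\right) = - \frac{15}{11} - \frac{D}{11}$)
$\left(\left(251 - 558\right) + g{\left(\left(0 - 9\right) + 12 \right)}\right) S{\left(-11 \right)} = \left(\left(251 - 558\right) + \left(\left(0 - 9\right) + 12\right)^{2}\right) \left(- \frac{15}{11} - -1\right) = \left(-307 + \left(-9 + 12\right)^{2}\right) \left(- \frac{15}{11} + 1\right) = \left(-307 + 3^{2}\right) \left(- \frac{4}{11}\right) = \left(-307 + 9\right) \left(- \frac{4}{11}\right) = \left(-298\right) \left(- \frac{4}{11}\right) = \frac{1192}{11}$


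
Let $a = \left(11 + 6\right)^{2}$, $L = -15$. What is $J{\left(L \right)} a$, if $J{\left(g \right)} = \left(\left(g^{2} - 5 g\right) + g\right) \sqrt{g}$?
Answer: $82365 i \sqrt{15} \approx 3.19 \cdot 10^{5} i$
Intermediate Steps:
$a = 289$ ($a = 17^{2} = 289$)
$J{\left(g \right)} = \sqrt{g} \left(g^{2} - 4 g\right)$ ($J{\left(g \right)} = \left(g^{2} - 4 g\right) \sqrt{g} = \sqrt{g} \left(g^{2} - 4 g\right)$)
$J{\left(L \right)} a = \left(-15\right)^{\frac{3}{2}} \left(-4 - 15\right) 289 = - 15 i \sqrt{15} \left(-19\right) 289 = 285 i \sqrt{15} \cdot 289 = 82365 i \sqrt{15}$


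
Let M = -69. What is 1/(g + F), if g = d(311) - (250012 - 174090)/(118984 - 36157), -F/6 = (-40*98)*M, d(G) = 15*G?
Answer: -82827/134031969727 ≈ -6.1796e-7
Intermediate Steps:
F = -1622880 (F = -6*(-40*98)*(-69) = -(-23520)*(-69) = -6*270480 = -1622880)
g = 386312033/82827 (g = 15*311 - (250012 - 174090)/(118984 - 36157) = 4665 - 75922/82827 = 386312033/82827 ≈ 4664.1)
1/(g + F) = 1/(386312033/82827 - 1622880) = 1/(-134031969727/82827) = -82827/134031969727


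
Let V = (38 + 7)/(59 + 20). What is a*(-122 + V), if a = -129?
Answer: 1237497/79 ≈ 15665.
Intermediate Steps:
V = 45/79 ≈ 0.56962
a*(-122 + V) = -129*(-122 + 45/79) = -129*(-9593/79) = 1237497/79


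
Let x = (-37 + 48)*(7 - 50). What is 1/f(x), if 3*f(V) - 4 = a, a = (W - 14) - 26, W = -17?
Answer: -3/53 ≈ -0.056604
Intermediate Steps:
x = -473 (x = 11*(-43) = -473)
a = -57 (a = (-17 - 14) - 26 = -31 - 26 = -57)
f(V) = -53/3 (f(V) = 4/3 + (1/3)*(-57) = 4/3 - 19 = -53/3)
1/f(x) = 1/(-53/3) = -3/53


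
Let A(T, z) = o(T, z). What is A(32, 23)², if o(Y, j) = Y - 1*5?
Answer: 729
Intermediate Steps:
o(Y, j) = -5 + Y (o(Y, j) = Y - 5 = -5 + Y)
A(T, z) = -5 + T
A(32, 23)² = (-5 + 32)² = 27² = 729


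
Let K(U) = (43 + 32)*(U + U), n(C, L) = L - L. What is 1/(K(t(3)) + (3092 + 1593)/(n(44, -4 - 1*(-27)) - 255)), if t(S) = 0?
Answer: -51/937 ≈ -0.054429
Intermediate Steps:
n(C, L) = 0
K(U) = 150*U (K(U) = 75*(2*U) = 150*U)
1/(K(t(3)) + (3092 + 1593)/(n(44, -4 - 1*(-27)) - 255)) = 1/(150*0 + (3092 + 1593)/(0 - 255)) = 1/(0 + 4685/(-255)) = 1/(0 + 4685*(-1/255)) = 1/(0 - 937/51) = 1/(-937/51) = -51/937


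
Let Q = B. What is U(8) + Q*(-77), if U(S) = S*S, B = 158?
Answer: -12102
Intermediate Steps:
Q = 158
U(S) = S²
U(8) + Q*(-77) = 8² + 158*(-77) = 64 - 12166 = -12102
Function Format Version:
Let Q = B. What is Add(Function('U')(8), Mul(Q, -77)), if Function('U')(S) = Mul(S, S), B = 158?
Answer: -12102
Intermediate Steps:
Q = 158
Function('U')(S) = Pow(S, 2)
Add(Function('U')(8), Mul(Q, -77)) = Add(Pow(8, 2), Mul(158, -77)) = Add(64, -12166) = -12102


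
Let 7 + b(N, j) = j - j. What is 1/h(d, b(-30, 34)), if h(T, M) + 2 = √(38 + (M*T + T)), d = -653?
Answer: 1/1976 + √989/1976 ≈ 0.016421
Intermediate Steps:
b(N, j) = -7 (b(N, j) = -7 + (j - j) = -7 + 0 = -7)
h(T, M) = -2 + √(38 + T + M*T) (h(T, M) = -2 + √(38 + (M*T + T)) = -2 + √(38 + (T + M*T)) = -2 + √(38 + T + M*T))
1/h(d, b(-30, 34)) = 1/(-2 + √(38 - 653 - 7*(-653))) = 1/(-2 + √(38 - 653 + 4571)) = 1/(-2 + √3956) = 1/(-2 + 2*√989)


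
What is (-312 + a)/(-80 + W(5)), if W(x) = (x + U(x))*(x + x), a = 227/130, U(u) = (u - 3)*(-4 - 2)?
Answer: 40333/19500 ≈ 2.0684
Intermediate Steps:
U(u) = 18 - 6*u (U(u) = (-3 + u)*(-6) = 18 - 6*u)
a = 227/130 (a = 227*(1/130) = 227/130 ≈ 1.7462)
W(x) = 2*x*(18 - 5*x) (W(x) = (x + (18 - 6*x))*(x + x) = (18 - 5*x)*(2*x) = 2*x*(18 - 5*x))
(-312 + a)/(-80 + W(5)) = (-312 + 227/130)/(-80 + 2*5*(18 - 5*5)) = -40333/(130*(-80 + 2*5*(18 - 25))) = -40333/(130*(-80 + 2*5*(-7))) = -40333/(130*(-80 - 70)) = -40333/130/(-150) = -40333/130*(-1/150) = 40333/19500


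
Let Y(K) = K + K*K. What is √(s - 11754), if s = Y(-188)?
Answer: √23402 ≈ 152.98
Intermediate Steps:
Y(K) = K + K²
s = 35156 (s = -188*(1 - 188) = -188*(-187) = 35156)
√(s - 11754) = √(35156 - 11754) = √23402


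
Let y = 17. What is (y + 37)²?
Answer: 2916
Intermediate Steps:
(y + 37)² = (17 + 37)² = 54² = 2916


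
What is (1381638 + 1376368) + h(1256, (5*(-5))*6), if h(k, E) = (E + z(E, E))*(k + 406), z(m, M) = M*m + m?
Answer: 39654406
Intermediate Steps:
z(m, M) = m + M*m
h(k, E) = (406 + k)*(E + E*(1 + E)) (h(k, E) = (E + E*(1 + E))*(k + 406) = (E + E*(1 + E))*(406 + k) = (406 + k)*(E + E*(1 + E)))
(1381638 + 1376368) + h(1256, (5*(-5))*6) = (1381638 + 1376368) + ((5*(-5))*6)*(812 + 1256 + 406*((5*(-5))*6) + 1256*(1 + (5*(-5))*6)) = 2758006 + (-25*6)*(812 + 1256 + 406*(-25*6) + 1256*(1 - 25*6)) = 2758006 - 150*(812 + 1256 + 406*(-150) + 1256*(1 - 150)) = 2758006 - 150*(812 + 1256 - 60900 + 1256*(-149)) = 2758006 - 150*(812 + 1256 - 60900 - 187144) = 2758006 - 150*(-245976) = 2758006 + 36896400 = 39654406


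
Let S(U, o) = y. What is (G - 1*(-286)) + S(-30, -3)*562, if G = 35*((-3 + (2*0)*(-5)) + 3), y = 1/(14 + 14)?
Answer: 4285/14 ≈ 306.07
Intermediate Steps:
y = 1/28 ≈ 0.035714
S(U, o) = 1/28
G = 0 (G = 35*((-3 + 0*(-5)) + 3) = 35*((-3 + 0) + 3) = 35*(-3 + 3) = 35*0 = 0)
(G - 1*(-286)) + S(-30, -3)*562 = (0 - 1*(-286)) + (1/28)*562 = (0 + 286) + 281/14 = 286 + 281/14 = 4285/14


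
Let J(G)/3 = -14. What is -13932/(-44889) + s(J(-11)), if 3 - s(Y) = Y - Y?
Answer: 49533/14963 ≈ 3.3104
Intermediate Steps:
J(G) = -42 (J(G) = 3*(-14) = -42)
s(Y) = 3 (s(Y) = 3 - (Y - Y) = 3 - 1*0 = 3 + 0 = 3)
-13932/(-44889) + s(J(-11)) = -13932/(-44889) + 3 = -13932*(-1/44889) + 3 = 4644/14963 + 3 = 49533/14963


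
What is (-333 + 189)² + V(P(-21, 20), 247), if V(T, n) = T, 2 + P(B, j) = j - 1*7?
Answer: 20747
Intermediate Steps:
P(B, j) = -9 + j (P(B, j) = -2 + (j - 1*7) = -2 + (j - 7) = -2 + (-7 + j) = -9 + j)
(-333 + 189)² + V(P(-21, 20), 247) = (-333 + 189)² + (-9 + 20) = (-144)² + 11 = 20736 + 11 = 20747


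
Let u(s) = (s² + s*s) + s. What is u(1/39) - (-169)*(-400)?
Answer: -102819559/1521 ≈ -67600.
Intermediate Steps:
u(s) = s + 2*s² (u(s) = (s² + s²) + s = 2*s² + s = s + 2*s²)
u(1/39) - (-169)*(-400) = (1 + 2/39)/39 - (-169)*(-400) = (1 + 2*(1/39))/39 - 169*400 = (1 + 2/39)/39 - 67600 = (1/39)*(41/39) - 67600 = 41/1521 - 67600 = -102819559/1521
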